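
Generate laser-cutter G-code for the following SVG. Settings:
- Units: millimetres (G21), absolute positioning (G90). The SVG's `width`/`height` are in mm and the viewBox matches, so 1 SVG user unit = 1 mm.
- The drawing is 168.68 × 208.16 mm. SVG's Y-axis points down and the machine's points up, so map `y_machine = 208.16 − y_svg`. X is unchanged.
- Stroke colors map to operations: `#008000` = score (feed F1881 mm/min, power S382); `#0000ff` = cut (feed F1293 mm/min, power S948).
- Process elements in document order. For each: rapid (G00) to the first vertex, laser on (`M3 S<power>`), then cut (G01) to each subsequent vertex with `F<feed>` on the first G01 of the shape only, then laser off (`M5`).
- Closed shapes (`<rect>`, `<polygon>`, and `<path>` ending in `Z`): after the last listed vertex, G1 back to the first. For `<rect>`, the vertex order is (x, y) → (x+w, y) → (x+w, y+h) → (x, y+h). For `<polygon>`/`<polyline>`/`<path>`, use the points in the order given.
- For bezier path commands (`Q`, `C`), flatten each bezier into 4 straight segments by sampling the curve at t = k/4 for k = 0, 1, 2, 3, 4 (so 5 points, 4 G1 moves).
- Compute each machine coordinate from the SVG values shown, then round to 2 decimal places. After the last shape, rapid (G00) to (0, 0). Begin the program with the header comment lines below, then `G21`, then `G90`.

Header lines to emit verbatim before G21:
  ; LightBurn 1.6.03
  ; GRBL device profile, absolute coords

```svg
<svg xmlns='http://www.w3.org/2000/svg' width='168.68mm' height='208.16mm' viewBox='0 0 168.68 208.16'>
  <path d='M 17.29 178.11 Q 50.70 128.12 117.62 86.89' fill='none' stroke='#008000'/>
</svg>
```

viewBox `0 0 168.68 208.16` with mm width/height → 1 unit = 1 mm. Flip: y_m = 208.16 − y_svg.

**Shape 1** — `<path>` quadratic bezier, stroke `#008000` → score (S382, F1881). Control points (SVG): P0=(17.29,178.11), P1=(50.70,128.12), P2=(117.62,86.89); sampled at t=k/4. Machine vertices: (17.29,30.05) → (36.09,54.50) → (59.08,77.85) → (86.25,100.11) → (117.62,121.27). Open path.

; LightBurn 1.6.03
; GRBL device profile, absolute coords
G21
G90
G00 X17.29 Y30.05
M3 S382
G01 X36.09 Y54.50 F1881
G01 X59.08 Y77.85
G01 X86.25 Y100.11
G01 X117.62 Y121.27
M5
G00 X0.00 Y0.00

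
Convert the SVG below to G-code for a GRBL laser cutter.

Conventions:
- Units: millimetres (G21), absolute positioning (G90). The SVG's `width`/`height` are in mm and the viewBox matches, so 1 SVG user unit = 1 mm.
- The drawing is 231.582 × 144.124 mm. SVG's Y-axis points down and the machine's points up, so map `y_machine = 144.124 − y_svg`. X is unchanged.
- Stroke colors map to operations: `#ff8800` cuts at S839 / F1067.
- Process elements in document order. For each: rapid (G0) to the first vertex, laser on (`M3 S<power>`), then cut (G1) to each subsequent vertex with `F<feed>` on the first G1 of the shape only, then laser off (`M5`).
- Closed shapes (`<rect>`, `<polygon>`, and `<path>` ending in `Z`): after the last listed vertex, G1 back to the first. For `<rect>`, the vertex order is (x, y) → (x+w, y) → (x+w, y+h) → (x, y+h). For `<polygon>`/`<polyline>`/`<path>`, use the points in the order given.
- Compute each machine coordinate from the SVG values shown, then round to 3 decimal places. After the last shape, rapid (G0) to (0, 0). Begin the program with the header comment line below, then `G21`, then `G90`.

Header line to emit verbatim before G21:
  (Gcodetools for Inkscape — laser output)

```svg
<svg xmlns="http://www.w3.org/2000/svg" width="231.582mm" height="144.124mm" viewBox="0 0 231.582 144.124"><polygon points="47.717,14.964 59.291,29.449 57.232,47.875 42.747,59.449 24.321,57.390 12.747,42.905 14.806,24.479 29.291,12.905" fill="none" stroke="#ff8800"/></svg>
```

(Gcodetools for Inkscape — laser output)
G21
G90
G0 X47.717 Y129.160
M3 S839
G1 X59.291 Y114.675 F1067
G1 X57.232 Y96.249
G1 X42.747 Y84.675
G1 X24.321 Y86.734
G1 X12.747 Y101.219
G1 X14.806 Y119.645
G1 X29.291 Y131.219
G1 X47.717 Y129.160
M5
G0 X0.000 Y0.000

Since the viewBox matches the mm dimensions, user units are millimetres directly. The only transform is the Y-flip y_m = 144.124 − y_svg.

Shape 1 is a regular polygon drawn with `<polygon>`. Its stroke #ff8800 means cut at S839, F1067. After flipping Y the toolpath is (47.717,129.160) → (59.291,114.675) → (57.232,96.249) → (42.747,84.675) → (24.321,86.734) → (12.747,101.219) → (14.806,119.645) → (29.291,131.219) → (47.717,129.160), returning to the start.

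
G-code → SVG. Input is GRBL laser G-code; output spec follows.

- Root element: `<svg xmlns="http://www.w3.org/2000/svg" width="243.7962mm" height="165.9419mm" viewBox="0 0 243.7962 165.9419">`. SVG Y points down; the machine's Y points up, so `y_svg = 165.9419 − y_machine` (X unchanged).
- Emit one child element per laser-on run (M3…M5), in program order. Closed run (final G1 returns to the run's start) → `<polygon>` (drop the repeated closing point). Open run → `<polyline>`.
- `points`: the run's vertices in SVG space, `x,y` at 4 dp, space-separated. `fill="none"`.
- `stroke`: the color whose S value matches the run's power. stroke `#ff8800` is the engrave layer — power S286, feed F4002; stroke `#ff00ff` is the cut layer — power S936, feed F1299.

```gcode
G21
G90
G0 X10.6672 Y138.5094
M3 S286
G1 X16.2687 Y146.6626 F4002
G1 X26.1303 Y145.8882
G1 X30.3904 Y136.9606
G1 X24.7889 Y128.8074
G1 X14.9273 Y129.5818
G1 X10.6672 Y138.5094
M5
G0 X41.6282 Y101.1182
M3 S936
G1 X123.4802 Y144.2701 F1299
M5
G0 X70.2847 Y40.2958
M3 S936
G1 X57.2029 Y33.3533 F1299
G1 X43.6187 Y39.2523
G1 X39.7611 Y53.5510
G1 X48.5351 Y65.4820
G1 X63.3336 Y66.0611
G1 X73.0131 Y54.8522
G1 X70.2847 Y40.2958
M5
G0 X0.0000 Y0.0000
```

<svg xmlns="http://www.w3.org/2000/svg" width="243.7962mm" height="165.9419mm" viewBox="0 0 243.7962 165.9419">
  <polygon points="10.6672,27.4325 16.2687,19.2793 26.1303,20.0537 30.3904,28.9813 24.7889,37.1345 14.9273,36.3601" fill="none" stroke="#ff8800"/>
  <polyline points="41.6282,64.8237 123.4802,21.6718" fill="none" stroke="#ff00ff"/>
  <polygon points="70.2847,125.6461 57.2029,132.5886 43.6187,126.6896 39.7611,112.3909 48.5351,100.4599 63.3336,99.8808 73.0131,111.0897" fill="none" stroke="#ff00ff"/>
</svg>

y_svg = 165.9419 − y_m.

[1] S286→`#ff8800` (engrave); closed run; points: 10.6672,27.4325 16.2687,19.2793 26.1303,20.0537 30.3904,28.9813 24.7889,37.1345 14.9273,36.3601

[2] S936→`#ff00ff` (cut); open run; points: 41.6282,64.8237 123.4802,21.6718

[3] S936→`#ff00ff` (cut); closed run; points: 70.2847,125.6461 57.2029,132.5886 43.6187,126.6896 39.7611,112.3909 48.5351,100.4599 63.3336,99.8808 73.0131,111.0897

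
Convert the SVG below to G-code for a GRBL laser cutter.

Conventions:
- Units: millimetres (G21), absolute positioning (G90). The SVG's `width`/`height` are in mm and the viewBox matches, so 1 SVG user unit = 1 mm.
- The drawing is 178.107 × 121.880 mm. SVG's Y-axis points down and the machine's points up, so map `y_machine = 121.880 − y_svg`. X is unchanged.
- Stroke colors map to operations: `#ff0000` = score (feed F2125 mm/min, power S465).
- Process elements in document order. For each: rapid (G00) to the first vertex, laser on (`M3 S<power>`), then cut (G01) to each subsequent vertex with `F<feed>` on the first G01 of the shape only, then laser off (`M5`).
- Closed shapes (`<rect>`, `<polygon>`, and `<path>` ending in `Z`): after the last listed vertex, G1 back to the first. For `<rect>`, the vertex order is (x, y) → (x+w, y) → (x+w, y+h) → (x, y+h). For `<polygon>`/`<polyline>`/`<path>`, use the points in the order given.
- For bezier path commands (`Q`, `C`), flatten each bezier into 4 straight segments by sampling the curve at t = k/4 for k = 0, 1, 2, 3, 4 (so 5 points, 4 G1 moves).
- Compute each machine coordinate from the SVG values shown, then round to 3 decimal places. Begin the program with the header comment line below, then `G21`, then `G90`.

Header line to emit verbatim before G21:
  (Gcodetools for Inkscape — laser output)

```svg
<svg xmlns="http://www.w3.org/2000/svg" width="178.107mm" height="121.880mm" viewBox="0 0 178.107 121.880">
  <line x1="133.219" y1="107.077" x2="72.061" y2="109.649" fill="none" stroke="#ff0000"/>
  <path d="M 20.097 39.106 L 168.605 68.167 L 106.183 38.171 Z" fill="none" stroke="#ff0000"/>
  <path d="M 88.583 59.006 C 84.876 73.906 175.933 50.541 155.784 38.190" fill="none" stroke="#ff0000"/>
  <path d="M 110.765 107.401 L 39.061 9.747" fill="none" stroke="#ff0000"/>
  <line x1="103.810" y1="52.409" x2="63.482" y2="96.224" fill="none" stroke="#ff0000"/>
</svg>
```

(Gcodetools for Inkscape — laser output)
G21
G90
G00 X133.219 Y14.803
M3 S465
G01 X72.061 Y12.231 F2125
M5
G00 X20.097 Y82.774
M3 S465
G01 X168.605 Y53.713 F2125
G01 X106.183 Y83.709
G01 X20.097 Y82.774
M5
G00 X88.583 Y62.874
M3 S465
G01 X100.353 Y58.104 F2125
G01 X128.349 Y63.063
G01 X153.263 Y73.132
G01 X155.784 Y83.690
M5
G00 X110.765 Y14.479
M3 S465
G01 X39.061 Y112.133 F2125
M5
G00 X103.810 Y69.471
M3 S465
G01 X63.482 Y25.656 F2125
M5

viewBox `0 0 178.107 121.880` with mm width/height → 1 unit = 1 mm. Flip: y_m = 121.880 − y_svg.

**Shape 1** — `<line>` line segment, stroke `#ff0000` → score (S465, F2125). Machine vertices: (133.219,14.803) → (72.061,12.231). Open path.

**Shape 2** — `<path>` closed polygon, stroke `#ff0000` → score (S465, F2125). Machine vertices: (20.097,82.774) → (168.605,53.713) → (106.183,83.709) → (20.097,82.774). Closed: final G1 returns to the first vertex.

**Shape 3** — `<path>` cubic bezier, stroke `#ff0000` → score (S465, F2125). Control points (SVG): P0=(88.583,59.006), P1=(84.876,73.906), P2=(175.933,50.541), P3=(155.784,38.190); sampled at t=k/4. Machine vertices: (88.583,62.874) → (100.353,58.104) → (128.349,63.063) → (153.263,73.132) → (155.784,83.690). Open path.

**Shape 4** — `<path>` line segment, stroke `#ff0000` → score (S465, F2125). Machine vertices: (110.765,14.479) → (39.061,112.133). Open path.

**Shape 5** — `<line>` line segment, stroke `#ff0000` → score (S465, F2125). Machine vertices: (103.810,69.471) → (63.482,25.656). Open path.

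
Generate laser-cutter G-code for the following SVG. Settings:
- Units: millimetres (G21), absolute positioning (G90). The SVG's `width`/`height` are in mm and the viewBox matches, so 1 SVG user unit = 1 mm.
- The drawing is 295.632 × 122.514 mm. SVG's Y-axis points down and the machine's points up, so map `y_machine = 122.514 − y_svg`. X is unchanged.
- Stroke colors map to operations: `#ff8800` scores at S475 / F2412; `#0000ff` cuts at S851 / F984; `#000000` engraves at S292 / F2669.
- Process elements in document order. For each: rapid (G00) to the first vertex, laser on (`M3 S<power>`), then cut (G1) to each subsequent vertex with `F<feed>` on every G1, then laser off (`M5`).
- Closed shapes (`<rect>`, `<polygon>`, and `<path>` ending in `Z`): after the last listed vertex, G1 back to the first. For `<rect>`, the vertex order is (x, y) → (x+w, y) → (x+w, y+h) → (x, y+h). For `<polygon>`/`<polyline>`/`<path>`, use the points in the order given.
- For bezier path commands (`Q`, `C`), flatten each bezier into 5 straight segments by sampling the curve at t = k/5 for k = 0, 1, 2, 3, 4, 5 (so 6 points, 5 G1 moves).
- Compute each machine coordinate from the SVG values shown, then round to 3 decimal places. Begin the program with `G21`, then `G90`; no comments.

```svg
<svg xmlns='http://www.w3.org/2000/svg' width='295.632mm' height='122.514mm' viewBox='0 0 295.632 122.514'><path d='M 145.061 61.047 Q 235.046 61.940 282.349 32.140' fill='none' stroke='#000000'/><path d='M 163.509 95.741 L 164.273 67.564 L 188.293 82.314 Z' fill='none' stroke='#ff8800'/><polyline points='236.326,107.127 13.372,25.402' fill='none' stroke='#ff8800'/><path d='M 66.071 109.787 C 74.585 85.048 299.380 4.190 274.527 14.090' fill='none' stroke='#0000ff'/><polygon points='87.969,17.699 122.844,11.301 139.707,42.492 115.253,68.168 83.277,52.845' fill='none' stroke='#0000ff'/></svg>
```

G21
G90
G00 X145.061 Y61.467
M3 S292
G1 X179.348 Y62.338 F2669
G1 X210.220 Y65.663 F2669
G1 X237.677 Y71.445 F2669
G1 X261.721 Y79.682 F2669
G1 X282.349 Y90.374 F2669
M5
G00 X163.509 Y26.773
M3 S475
G1 X164.273 Y54.950 F2412
G1 X188.293 Y40.200 F2412
G1 X163.509 Y26.773 F2412
M5
G00 X236.326 Y15.387
M3 S475
G1 X13.372 Y97.112 F2412
M5
G00 X66.071 Y12.727
M3 S851
G1 X93.406 Y33.130 F984
G1 X150.283 Y59.951 F984
G1 X214.339 Y86.140 F984
G1 X263.208 Y104.648 F984
G1 X274.527 Y108.424 F984
M5
G00 X87.969 Y104.815
M3 S851
G1 X122.844 Y111.213 F984
G1 X139.707 Y80.022 F984
G1 X115.253 Y54.346 F984
G1 X83.277 Y69.669 F984
G1 X87.969 Y104.815 F984
M5

viewBox `0 0 295.632 122.514` with mm width/height → 1 unit = 1 mm. Flip: y_m = 122.514 − y_svg.

**Shape 1** — `<path>` quadratic bezier, stroke `#000000` → engrave (S292, F2669). Control points (SVG): P0=(145.061,61.047), P1=(235.046,61.940), P2=(282.349,32.140); sampled at t=k/5. Machine vertices: (145.061,61.467) → (179.348,62.338) → (210.220,65.663) → (237.677,71.445) → (261.721,79.682) → (282.349,90.374). Open path.

**Shape 2** — `<path>` regular polygon, stroke `#ff8800` → score (S475, F2412). Machine vertices: (163.509,26.773) → (164.273,54.950) → (188.293,40.200) → (163.509,26.773). Closed: final G1 returns to the first vertex.

**Shape 3** — `<polyline>` line segment, stroke `#ff8800` → score (S475, F2412). Machine vertices: (236.326,15.387) → (13.372,97.112). Open path.

**Shape 4** — `<path>` cubic bezier, stroke `#0000ff` → cut (S851, F984). Control points (SVG): P0=(66.071,109.787), P1=(74.585,85.048), P2=(299.380,4.190), P3=(274.527,14.090); sampled at t=k/5. Machine vertices: (66.071,12.727) → (93.406,33.130) → (150.283,59.951) → (214.339,86.140) → (263.208,104.648) → (274.527,108.424). Open path.

**Shape 5** — `<polygon>` regular polygon, stroke `#0000ff` → cut (S851, F984). Machine vertices: (87.969,104.815) → (122.844,111.213) → (139.707,80.022) → (115.253,54.346) → (83.277,69.669) → (87.969,104.815). Closed: final G1 returns to the first vertex.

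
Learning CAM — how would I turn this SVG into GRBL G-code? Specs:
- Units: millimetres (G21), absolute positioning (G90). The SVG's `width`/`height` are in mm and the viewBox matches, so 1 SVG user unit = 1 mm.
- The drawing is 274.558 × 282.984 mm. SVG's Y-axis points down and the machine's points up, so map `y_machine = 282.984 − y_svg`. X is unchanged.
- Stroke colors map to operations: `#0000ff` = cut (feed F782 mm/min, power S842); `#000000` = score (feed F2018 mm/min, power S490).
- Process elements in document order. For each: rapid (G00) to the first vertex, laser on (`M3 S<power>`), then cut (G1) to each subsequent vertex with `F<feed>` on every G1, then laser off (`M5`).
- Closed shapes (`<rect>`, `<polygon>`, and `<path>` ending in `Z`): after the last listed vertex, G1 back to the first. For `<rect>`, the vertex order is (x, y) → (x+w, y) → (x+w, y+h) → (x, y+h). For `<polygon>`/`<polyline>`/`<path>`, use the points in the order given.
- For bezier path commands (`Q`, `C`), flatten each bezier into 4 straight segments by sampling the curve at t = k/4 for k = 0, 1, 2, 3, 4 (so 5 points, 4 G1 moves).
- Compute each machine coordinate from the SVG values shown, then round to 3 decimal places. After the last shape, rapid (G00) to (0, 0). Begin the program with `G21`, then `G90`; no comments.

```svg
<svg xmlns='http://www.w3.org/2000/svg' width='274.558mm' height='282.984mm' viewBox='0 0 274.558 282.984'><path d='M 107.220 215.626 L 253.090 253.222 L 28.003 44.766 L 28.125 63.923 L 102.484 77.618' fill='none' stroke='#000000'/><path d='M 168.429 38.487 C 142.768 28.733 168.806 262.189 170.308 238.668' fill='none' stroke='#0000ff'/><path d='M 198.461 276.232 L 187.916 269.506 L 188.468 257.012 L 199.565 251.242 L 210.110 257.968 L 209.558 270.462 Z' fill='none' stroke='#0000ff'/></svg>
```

1 u = 1 mm; y_m = 282.984 − y.

[1] `<path>` open polyline, #000000→score S490 F2018: (107.220,67.358) → (253.090,29.762) → (28.003,238.218) → (28.125,219.061) → (102.484,205.366)

[2] `<path>` cubic bezier, #0000ff→cut S842 F782: (168.429,244.497) → (157.686,214.026) → (159.182,139.244) → (165.772,67.043) → (170.308,44.316)

[3] `<path>` regular polygon, #0000ff→cut S842 F782: (198.461,6.752) → (187.916,13.478) → (188.468,25.972) → (199.565,31.742) → (210.110,25.016) → (209.558,12.522) → (198.461,6.752) (closed)

G21
G90
G00 X107.220 Y67.358
M3 S490
G1 X253.090 Y29.762 F2018
G1 X28.003 Y238.218 F2018
G1 X28.125 Y219.061 F2018
G1 X102.484 Y205.366 F2018
M5
G00 X168.429 Y244.497
M3 S842
G1 X157.686 Y214.026 F782
G1 X159.182 Y139.244 F782
G1 X165.772 Y67.043 F782
G1 X170.308 Y44.316 F782
M5
G00 X198.461 Y6.752
M3 S842
G1 X187.916 Y13.478 F782
G1 X188.468 Y25.972 F782
G1 X199.565 Y31.742 F782
G1 X210.110 Y25.016 F782
G1 X209.558 Y12.522 F782
G1 X198.461 Y6.752 F782
M5
G00 X0.000 Y0.000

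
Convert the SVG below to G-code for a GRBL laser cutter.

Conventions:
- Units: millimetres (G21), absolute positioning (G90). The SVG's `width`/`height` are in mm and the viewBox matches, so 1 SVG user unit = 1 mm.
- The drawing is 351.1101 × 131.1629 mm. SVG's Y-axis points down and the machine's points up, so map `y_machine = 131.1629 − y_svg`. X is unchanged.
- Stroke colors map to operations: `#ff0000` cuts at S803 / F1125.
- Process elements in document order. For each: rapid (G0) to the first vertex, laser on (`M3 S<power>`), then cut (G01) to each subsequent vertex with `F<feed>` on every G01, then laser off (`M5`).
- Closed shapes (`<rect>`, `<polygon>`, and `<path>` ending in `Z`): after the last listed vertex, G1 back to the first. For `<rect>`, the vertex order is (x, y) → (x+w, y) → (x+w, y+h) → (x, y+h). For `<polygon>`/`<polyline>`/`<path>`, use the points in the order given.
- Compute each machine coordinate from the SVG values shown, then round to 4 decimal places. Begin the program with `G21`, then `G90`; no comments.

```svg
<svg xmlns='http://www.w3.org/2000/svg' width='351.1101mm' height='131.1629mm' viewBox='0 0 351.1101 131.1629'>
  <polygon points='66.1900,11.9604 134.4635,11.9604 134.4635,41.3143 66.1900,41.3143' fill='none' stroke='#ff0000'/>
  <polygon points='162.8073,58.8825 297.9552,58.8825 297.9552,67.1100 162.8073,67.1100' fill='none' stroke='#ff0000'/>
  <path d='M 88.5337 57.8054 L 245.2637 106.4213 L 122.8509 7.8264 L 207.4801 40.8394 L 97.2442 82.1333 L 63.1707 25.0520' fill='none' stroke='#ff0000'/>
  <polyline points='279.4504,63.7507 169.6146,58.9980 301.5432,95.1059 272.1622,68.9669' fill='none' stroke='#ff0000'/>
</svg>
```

G21
G90
G0 X66.1900 Y119.2025
M3 S803
G01 X134.4635 Y119.2025 F1125
G01 X134.4635 Y89.8486 F1125
G01 X66.1900 Y89.8486 F1125
G01 X66.1900 Y119.2025 F1125
M5
G0 X162.8073 Y72.2804
M3 S803
G01 X297.9552 Y72.2804 F1125
G01 X297.9552 Y64.0529 F1125
G01 X162.8073 Y64.0529 F1125
G01 X162.8073 Y72.2804 F1125
M5
G0 X88.5337 Y73.3575
M3 S803
G01 X245.2637 Y24.7416 F1125
G01 X122.8509 Y123.3365 F1125
G01 X207.4801 Y90.3235 F1125
G01 X97.2442 Y49.0296 F1125
G01 X63.1707 Y106.1109 F1125
M5
G0 X279.4504 Y67.4122
M3 S803
G01 X169.6146 Y72.1649 F1125
G01 X301.5432 Y36.0570 F1125
G01 X272.1622 Y62.1960 F1125
M5

viewBox `0 0 351.1101 131.1629` with mm width/height → 1 unit = 1 mm. Flip: y_m = 131.1629 − y_svg.

**Shape 1** — `<polygon>` rectangle, stroke `#ff0000` → cut (S803, F1125). Machine vertices: (66.1900,119.2025) → (134.4635,119.2025) → (134.4635,89.8486) → (66.1900,89.8486) → (66.1900,119.2025). Closed: final G1 returns to the first vertex.

**Shape 2** — `<polygon>` rectangle, stroke `#ff0000` → cut (S803, F1125). Machine vertices: (162.8073,72.2804) → (297.9552,72.2804) → (297.9552,64.0529) → (162.8073,64.0529) → (162.8073,72.2804). Closed: final G1 returns to the first vertex.

**Shape 3** — `<path>` open polyline, stroke `#ff0000` → cut (S803, F1125). Machine vertices: (88.5337,73.3575) → (245.2637,24.7416) → (122.8509,123.3365) → (207.4801,90.3235) → (97.2442,49.0296) → (63.1707,106.1109). Open path.

**Shape 4** — `<polyline>` open polyline, stroke `#ff0000` → cut (S803, F1125). Machine vertices: (279.4504,67.4122) → (169.6146,72.1649) → (301.5432,36.0570) → (272.1622,62.1960). Open path.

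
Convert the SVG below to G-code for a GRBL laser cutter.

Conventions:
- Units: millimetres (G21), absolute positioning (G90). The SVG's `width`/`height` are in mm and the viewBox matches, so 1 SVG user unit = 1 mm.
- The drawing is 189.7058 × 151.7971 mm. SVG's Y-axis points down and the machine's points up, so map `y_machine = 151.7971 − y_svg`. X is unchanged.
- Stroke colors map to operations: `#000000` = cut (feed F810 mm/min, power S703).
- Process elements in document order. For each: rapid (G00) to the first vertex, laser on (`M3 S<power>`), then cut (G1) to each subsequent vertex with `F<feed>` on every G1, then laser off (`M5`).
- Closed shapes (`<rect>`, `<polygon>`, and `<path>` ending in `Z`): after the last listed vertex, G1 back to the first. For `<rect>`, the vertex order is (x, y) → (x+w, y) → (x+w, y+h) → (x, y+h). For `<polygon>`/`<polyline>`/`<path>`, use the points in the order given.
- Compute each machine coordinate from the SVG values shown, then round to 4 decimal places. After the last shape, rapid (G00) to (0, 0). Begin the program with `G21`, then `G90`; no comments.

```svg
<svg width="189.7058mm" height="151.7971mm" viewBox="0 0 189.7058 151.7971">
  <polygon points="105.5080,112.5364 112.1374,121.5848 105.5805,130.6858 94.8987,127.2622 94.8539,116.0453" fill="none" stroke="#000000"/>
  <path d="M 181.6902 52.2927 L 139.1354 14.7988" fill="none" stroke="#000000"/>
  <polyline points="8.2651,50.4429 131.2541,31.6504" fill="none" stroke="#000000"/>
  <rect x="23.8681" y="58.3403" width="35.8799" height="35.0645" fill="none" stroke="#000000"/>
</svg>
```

G21
G90
G00 X105.5080 Y39.2607
M3 S703
G1 X112.1374 Y30.2123 F810
G1 X105.5805 Y21.1113 F810
G1 X94.8987 Y24.5349 F810
G1 X94.8539 Y35.7518 F810
G1 X105.5080 Y39.2607 F810
M5
G00 X181.6902 Y99.5044
M3 S703
G1 X139.1354 Y136.9983 F810
M5
G00 X8.2651 Y101.3542
M3 S703
G1 X131.2541 Y120.1467 F810
M5
G00 X23.8681 Y93.4568
M3 S703
G1 X59.7480 Y93.4568 F810
G1 X59.7480 Y58.3923 F810
G1 X23.8681 Y58.3923 F810
G1 X23.8681 Y93.4568 F810
M5
G00 X0.0000 Y0.0000

1 u = 1 mm; y_m = 151.7971 − y.

[1] `<polygon>` regular polygon, #000000→cut S703 F810: (105.5080,39.2607) → (112.1374,30.2123) → (105.5805,21.1113) → (94.8987,24.5349) → (94.8539,35.7518) → (105.5080,39.2607) (closed)

[2] `<path>` line segment, #000000→cut S703 F810: (181.6902,99.5044) → (139.1354,136.9983)

[3] `<polyline>` line segment, #000000→cut S703 F810: (8.2651,101.3542) → (131.2541,120.1467)

[4] `<rect>` rectangle, #000000→cut S703 F810: (23.8681,93.4568) → (59.7480,93.4568) → (59.7480,58.3923) → (23.8681,58.3923) → (23.8681,93.4568) (closed)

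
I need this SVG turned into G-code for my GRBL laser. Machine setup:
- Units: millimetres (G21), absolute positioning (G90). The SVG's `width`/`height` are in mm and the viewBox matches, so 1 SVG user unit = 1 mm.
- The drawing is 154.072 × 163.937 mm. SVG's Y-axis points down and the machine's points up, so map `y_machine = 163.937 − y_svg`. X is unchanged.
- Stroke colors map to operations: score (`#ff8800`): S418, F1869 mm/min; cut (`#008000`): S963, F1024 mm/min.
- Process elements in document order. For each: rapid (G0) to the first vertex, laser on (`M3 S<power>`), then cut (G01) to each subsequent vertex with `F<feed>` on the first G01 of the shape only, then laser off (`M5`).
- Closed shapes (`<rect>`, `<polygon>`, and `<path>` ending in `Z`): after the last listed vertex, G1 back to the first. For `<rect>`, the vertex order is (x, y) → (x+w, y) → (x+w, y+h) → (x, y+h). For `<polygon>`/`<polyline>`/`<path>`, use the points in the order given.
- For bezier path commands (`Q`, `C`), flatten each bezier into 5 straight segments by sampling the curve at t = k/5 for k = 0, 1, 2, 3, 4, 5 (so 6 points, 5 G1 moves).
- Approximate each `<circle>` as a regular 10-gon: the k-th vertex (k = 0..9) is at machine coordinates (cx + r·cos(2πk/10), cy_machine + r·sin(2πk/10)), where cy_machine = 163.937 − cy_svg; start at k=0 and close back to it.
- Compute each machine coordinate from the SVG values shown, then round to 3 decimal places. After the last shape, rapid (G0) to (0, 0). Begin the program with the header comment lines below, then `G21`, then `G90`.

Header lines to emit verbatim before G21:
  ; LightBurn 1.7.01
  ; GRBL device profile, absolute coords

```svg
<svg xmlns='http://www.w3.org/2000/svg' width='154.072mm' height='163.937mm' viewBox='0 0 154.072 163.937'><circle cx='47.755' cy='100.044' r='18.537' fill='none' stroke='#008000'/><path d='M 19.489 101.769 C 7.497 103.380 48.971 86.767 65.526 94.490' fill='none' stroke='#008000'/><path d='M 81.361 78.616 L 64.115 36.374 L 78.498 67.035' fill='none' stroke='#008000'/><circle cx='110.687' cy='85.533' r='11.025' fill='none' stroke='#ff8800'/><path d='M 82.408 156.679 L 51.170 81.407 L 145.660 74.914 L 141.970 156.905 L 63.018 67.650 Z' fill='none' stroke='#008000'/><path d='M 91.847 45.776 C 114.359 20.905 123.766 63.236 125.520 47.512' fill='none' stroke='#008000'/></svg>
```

1 u = 1 mm; y_m = 163.937 − y.

[1] `<circle>` circle, #008000→cut S963 F1024: (66.292,63.893) → (62.752,74.789) → (53.483,81.523) → (42.027,81.523) → (32.758,74.789) → (29.218,63.893) → (32.758,52.997) → (42.027,46.263) → (53.483,46.263) → (62.752,52.997) → (66.292,63.893) (closed)

[2] `<path>` cubic bezier, #008000→cut S963 F1024: (19.489,62.168) → (18.083,63.048) → (25.746,66.258) → (38.716,69.757) → (53.230,71.501) → (65.526,69.447)

[3] `<path>` open polyline, #008000→cut S963 F1024: (81.361,85.321) → (64.115,127.563) → (78.498,96.902)

[4] `<circle>` circle, #ff8800→score S418 F1869: (121.712,78.404) → (119.606,84.884) → (114.094,88.889) → (107.280,88.889) → (101.768,84.884) → (99.662,78.404) → (101.768,71.924) → (107.280,67.919) → (114.094,67.919) → (119.606,71.924) → (121.712,78.404) (closed)

[5] `<path>` closed polygon, #008000→cut S963 F1024: (82.408,7.258) → (51.170,82.530) → (145.660,89.023) → (141.970,7.032) → (63.018,96.287) → (82.408,7.258) (closed)

[6] `<path>` cubic bezier, #008000→cut S963 F1024: (91.847,118.161) → (103.825,126.021) → (112.920,123.766) → (119.393,117.406) → (123.506,112.955) → (125.520,116.425)

; LightBurn 1.7.01
; GRBL device profile, absolute coords
G21
G90
G0 X66.292 Y63.893
M3 S963
G01 X62.752 Y74.789 F1024
G01 X53.483 Y81.523
G01 X42.027 Y81.523
G01 X32.758 Y74.789
G01 X29.218 Y63.893
G01 X32.758 Y52.997
G01 X42.027 Y46.263
G01 X53.483 Y46.263
G01 X62.752 Y52.997
G01 X66.292 Y63.893
M5
G0 X19.489 Y62.168
M3 S963
G01 X18.083 Y63.048 F1024
G01 X25.746 Y66.258
G01 X38.716 Y69.757
G01 X53.230 Y71.501
G01 X65.526 Y69.447
M5
G0 X81.361 Y85.321
M3 S963
G01 X64.115 Y127.563 F1024
G01 X78.498 Y96.902
M5
G0 X121.712 Y78.404
M3 S418
G01 X119.606 Y84.884 F1869
G01 X114.094 Y88.889
G01 X107.280 Y88.889
G01 X101.768 Y84.884
G01 X99.662 Y78.404
G01 X101.768 Y71.924
G01 X107.280 Y67.919
G01 X114.094 Y67.919
G01 X119.606 Y71.924
G01 X121.712 Y78.404
M5
G0 X82.408 Y7.258
M3 S963
G01 X51.170 Y82.530 F1024
G01 X145.660 Y89.023
G01 X141.970 Y7.032
G01 X63.018 Y96.287
G01 X82.408 Y7.258
M5
G0 X91.847 Y118.161
M3 S963
G01 X103.825 Y126.021 F1024
G01 X112.920 Y123.766
G01 X119.393 Y117.406
G01 X123.506 Y112.955
G01 X125.520 Y116.425
M5
G0 X0.000 Y0.000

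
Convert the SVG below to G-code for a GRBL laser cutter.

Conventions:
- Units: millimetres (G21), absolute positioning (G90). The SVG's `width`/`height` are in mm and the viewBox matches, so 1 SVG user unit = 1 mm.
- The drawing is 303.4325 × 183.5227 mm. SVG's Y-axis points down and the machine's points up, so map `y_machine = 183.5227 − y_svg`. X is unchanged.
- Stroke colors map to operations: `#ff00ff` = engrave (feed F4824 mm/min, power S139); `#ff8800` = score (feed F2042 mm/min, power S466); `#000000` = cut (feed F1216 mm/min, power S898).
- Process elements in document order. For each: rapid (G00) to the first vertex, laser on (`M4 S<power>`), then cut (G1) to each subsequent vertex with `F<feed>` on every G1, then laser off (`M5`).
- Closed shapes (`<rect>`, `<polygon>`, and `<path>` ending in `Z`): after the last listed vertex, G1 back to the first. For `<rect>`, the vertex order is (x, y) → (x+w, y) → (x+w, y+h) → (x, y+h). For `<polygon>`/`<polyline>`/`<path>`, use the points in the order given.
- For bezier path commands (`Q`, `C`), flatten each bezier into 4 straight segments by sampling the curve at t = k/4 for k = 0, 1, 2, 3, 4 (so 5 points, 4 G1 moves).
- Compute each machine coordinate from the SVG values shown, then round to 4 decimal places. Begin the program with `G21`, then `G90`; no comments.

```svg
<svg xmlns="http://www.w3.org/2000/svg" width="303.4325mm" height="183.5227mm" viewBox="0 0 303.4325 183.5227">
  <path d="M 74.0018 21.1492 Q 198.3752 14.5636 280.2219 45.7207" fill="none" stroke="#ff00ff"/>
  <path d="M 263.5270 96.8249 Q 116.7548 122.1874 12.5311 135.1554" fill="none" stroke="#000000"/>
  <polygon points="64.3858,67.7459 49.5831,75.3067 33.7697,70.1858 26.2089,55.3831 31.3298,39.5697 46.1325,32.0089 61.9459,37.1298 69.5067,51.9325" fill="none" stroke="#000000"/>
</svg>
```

1 u = 1 mm; y_m = 183.5227 − y.

[1] `<path>` quadratic bezier, #ff00ff→engrave S139 F4824: (74.0018,162.3735) → (133.5306,163.3074) → (187.7435,159.5234) → (236.6406,151.0216) → (280.2219,137.8020)

[2] `<path>` quadratic bezier, #000000→cut S898 F1216: (263.5270,86.6978) → (192.8002,74.7912) → (127.3919,64.4339) → (67.3022,55.6260) → (12.5311,48.3673)

[3] `<polygon>` regular polygon, #000000→cut S898 F1216: (64.3858,115.7768) → (49.5831,108.2160) → (33.7697,113.3369) → (26.2089,128.1396) → (31.3298,143.9530) → (46.1325,151.5138) → (61.9459,146.3929) → (69.5067,131.5902) → (64.3858,115.7768) (closed)

G21
G90
G00 X74.0018 Y162.3735
M4 S139
G1 X133.5306 Y163.3074 F4824
G1 X187.7435 Y159.5234 F4824
G1 X236.6406 Y151.0216 F4824
G1 X280.2219 Y137.8020 F4824
M5
G00 X263.5270 Y86.6978
M4 S898
G1 X192.8002 Y74.7912 F1216
G1 X127.3919 Y64.4339 F1216
G1 X67.3022 Y55.6260 F1216
G1 X12.5311 Y48.3673 F1216
M5
G00 X64.3858 Y115.7768
M4 S898
G1 X49.5831 Y108.2160 F1216
G1 X33.7697 Y113.3369 F1216
G1 X26.2089 Y128.1396 F1216
G1 X31.3298 Y143.9530 F1216
G1 X46.1325 Y151.5138 F1216
G1 X61.9459 Y146.3929 F1216
G1 X69.5067 Y131.5902 F1216
G1 X64.3858 Y115.7768 F1216
M5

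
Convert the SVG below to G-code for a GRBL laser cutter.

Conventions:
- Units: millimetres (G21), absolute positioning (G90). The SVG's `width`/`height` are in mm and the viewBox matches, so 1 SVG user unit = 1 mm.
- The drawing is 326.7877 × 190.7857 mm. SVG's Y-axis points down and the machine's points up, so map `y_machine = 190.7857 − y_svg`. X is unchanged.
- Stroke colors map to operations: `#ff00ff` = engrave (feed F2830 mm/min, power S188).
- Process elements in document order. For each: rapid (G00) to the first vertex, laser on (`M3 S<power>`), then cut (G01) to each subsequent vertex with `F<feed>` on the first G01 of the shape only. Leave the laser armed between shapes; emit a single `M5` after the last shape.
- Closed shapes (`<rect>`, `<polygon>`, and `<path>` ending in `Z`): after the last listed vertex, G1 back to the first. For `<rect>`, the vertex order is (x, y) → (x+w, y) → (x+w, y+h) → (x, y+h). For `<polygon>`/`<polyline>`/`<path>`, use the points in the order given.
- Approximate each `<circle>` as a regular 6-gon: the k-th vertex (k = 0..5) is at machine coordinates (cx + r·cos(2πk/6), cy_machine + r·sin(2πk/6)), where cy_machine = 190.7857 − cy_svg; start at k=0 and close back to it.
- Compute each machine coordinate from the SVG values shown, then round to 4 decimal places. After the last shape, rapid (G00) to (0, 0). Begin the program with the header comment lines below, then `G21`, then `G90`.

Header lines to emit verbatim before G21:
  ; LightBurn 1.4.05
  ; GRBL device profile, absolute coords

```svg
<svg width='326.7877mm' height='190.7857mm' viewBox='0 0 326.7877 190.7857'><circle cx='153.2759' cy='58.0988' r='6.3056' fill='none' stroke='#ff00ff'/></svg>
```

; LightBurn 1.4.05
; GRBL device profile, absolute coords
G21
G90
G00 X159.5815 Y132.6869
M3 S188
G01 X156.4287 Y138.1477 F2830
G01 X150.1231 Y138.1477
G01 X146.9703 Y132.6869
G01 X150.1231 Y127.2261
G01 X156.4287 Y127.2261
G01 X159.5815 Y132.6869
M5
G00 X0.0000 Y0.0000

viewBox `0 0 326.7877 190.7857` with mm width/height → 1 unit = 1 mm. Flip: y_m = 190.7857 − y_svg.

**Shape 1** — `<circle>` circle, stroke `#ff00ff` → engrave (S188, F2830). Machine vertices: (159.5815,132.6869) → (156.4287,138.1477) → (150.1231,138.1477) → (146.9703,132.6869) → (150.1231,127.2261) → (156.4287,127.2261) → (159.5815,132.6869). Closed: final G1 returns to the first vertex.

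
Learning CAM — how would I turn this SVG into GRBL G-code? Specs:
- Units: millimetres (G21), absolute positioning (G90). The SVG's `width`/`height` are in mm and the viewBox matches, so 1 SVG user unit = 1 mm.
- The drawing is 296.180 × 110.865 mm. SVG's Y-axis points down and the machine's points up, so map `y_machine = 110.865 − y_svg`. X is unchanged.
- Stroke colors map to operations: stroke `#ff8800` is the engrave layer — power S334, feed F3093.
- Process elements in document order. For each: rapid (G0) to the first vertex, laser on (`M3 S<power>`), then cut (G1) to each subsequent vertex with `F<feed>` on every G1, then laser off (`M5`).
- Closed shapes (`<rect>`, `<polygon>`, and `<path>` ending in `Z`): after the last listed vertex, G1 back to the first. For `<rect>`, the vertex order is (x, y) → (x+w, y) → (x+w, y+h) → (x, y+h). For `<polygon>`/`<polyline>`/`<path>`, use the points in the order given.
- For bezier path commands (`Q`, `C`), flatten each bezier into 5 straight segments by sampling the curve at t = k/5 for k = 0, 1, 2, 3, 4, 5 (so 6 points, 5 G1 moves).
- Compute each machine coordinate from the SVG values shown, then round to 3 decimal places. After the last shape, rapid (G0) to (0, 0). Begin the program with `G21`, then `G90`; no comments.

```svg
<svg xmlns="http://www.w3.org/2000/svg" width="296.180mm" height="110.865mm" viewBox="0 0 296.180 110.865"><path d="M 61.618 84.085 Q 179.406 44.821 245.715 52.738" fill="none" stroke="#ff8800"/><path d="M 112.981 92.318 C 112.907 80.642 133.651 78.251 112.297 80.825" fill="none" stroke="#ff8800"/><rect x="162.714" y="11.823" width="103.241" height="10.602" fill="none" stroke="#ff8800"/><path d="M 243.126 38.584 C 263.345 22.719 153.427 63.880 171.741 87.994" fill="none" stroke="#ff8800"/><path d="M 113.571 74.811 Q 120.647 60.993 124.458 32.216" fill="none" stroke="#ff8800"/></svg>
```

1 u = 1 mm; y_m = 110.865 − y.

[1] `<path>` quadratic bezier, #ff8800→engrave S334 F3093: (61.618,26.780) → (106.674,40.598) → (147.612,50.642) → (184.431,56.912) → (217.132,59.407) → (245.715,58.127)

[2] `<path>` cubic bezier, #ff8800→engrave S334 F3093: (112.981,18.547) → (114.931,24.473) → (118.858,28.378) → (121.741,30.469) → (120.561,30.954) → (112.297,30.040)

[3] `<rect>` rectangle, #ff8800→engrave S334 F3093: (162.714,99.042) → (265.955,99.042) → (265.955,88.440) → (162.714,88.440) → (162.714,99.042) (closed)

[4] `<path>` cubic bezier, #ff8800→engrave S334 F3093: (243.126,72.281) → (241.708,75.549) → (221.459,68.687) → (194.780,55.250) → (174.073,38.792) → (171.741,22.871)

[5] `<path>` quadratic bezier, #ff8800→engrave S334 F3093: (113.571,36.054) → (116.271,42.180) → (118.709,49.502) → (120.887,58.021) → (122.803,67.737) → (124.458,78.649)

G21
G90
G0 X61.618 Y26.780
M3 S334
G1 X106.674 Y40.598 F3093
G1 X147.612 Y50.642 F3093
G1 X184.431 Y56.912 F3093
G1 X217.132 Y59.407 F3093
G1 X245.715 Y58.127 F3093
M5
G0 X112.981 Y18.547
M3 S334
G1 X114.931 Y24.473 F3093
G1 X118.858 Y28.378 F3093
G1 X121.741 Y30.469 F3093
G1 X120.561 Y30.954 F3093
G1 X112.297 Y30.040 F3093
M5
G0 X162.714 Y99.042
M3 S334
G1 X265.955 Y99.042 F3093
G1 X265.955 Y88.440 F3093
G1 X162.714 Y88.440 F3093
G1 X162.714 Y99.042 F3093
M5
G0 X243.126 Y72.281
M3 S334
G1 X241.708 Y75.549 F3093
G1 X221.459 Y68.687 F3093
G1 X194.780 Y55.250 F3093
G1 X174.073 Y38.792 F3093
G1 X171.741 Y22.871 F3093
M5
G0 X113.571 Y36.054
M3 S334
G1 X116.271 Y42.180 F3093
G1 X118.709 Y49.502 F3093
G1 X120.887 Y58.021 F3093
G1 X122.803 Y67.737 F3093
G1 X124.458 Y78.649 F3093
M5
G0 X0.000 Y0.000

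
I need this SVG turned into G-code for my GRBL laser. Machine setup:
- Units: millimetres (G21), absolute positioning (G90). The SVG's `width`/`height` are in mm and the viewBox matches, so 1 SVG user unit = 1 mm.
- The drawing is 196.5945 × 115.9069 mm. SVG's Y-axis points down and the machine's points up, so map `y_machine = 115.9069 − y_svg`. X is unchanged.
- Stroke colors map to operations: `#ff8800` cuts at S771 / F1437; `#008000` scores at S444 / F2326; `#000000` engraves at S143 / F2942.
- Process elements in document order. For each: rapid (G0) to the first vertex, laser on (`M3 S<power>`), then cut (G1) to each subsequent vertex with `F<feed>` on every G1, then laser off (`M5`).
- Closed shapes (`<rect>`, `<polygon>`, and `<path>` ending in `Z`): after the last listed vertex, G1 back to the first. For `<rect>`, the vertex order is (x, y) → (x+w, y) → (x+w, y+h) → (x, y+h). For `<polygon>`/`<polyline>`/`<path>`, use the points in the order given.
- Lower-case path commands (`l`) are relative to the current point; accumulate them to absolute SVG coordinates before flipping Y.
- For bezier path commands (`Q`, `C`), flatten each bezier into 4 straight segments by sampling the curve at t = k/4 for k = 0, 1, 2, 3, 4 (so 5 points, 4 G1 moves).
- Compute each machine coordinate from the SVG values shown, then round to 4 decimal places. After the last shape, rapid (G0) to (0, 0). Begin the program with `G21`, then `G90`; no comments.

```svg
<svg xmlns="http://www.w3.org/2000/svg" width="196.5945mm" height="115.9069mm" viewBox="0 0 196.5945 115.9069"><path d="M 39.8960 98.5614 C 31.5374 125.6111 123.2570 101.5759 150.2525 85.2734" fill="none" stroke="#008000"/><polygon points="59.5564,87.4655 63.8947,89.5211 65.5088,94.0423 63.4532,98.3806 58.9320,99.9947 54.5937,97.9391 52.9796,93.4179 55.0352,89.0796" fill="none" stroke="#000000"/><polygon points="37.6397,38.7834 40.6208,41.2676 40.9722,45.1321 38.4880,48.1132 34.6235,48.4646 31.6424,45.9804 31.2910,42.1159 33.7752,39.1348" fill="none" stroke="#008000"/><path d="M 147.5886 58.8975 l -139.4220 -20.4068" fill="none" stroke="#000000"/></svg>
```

viewBox `0 0 196.5945 115.9069` with mm width/height → 1 unit = 1 mm. Flip: y_m = 115.9069 − y_svg.

**Shape 1** — `<path>` cubic bezier, stroke `#008000` → score (S444, F2326). Control points (SVG): P0=(39.8960,98.5614), P1=(31.5374,125.6111), P2=(123.2570,101.5759), P3=(150.2525,85.2734); sampled at t=k/4. Machine vertices: (39.8960,17.3455) → (49.8167,5.7176) → (81.8165,7.7324) → (120.4451,17.8758) → (150.2525,30.6335). Open path.

**Shape 2** — `<polygon>` regular polygon, stroke `#000000` → engrave (S143, F2942). Machine vertices: (59.5564,28.4414) → (63.8947,26.3858) → (65.5088,21.8646) → (63.4532,17.5263) → (58.9320,15.9122) → (54.5937,17.9678) → (52.9796,22.4890) → (55.0352,26.8273) → (59.5564,28.4414). Closed: final G1 returns to the first vertex.

**Shape 3** — `<polygon>` regular polygon, stroke `#008000` → score (S444, F2326). Machine vertices: (37.6397,77.1235) → (40.6208,74.6393) → (40.9722,70.7748) → (38.4880,67.7937) → (34.6235,67.4423) → (31.6424,69.9265) → (31.2910,73.7910) → (33.7752,76.7721) → (37.6397,77.1235). Closed: final G1 returns to the first vertex.

**Shape 4** — `<path>` line segment, stroke `#000000` → engrave (S143, F2942). Machine vertices: (147.5886,57.0094) → (8.1666,77.4162). Open path.

G21
G90
G0 X39.8960 Y17.3455
M3 S444
G1 X49.8167 Y5.7176 F2326
G1 X81.8165 Y7.7324 F2326
G1 X120.4451 Y17.8758 F2326
G1 X150.2525 Y30.6335 F2326
M5
G0 X59.5564 Y28.4414
M3 S143
G1 X63.8947 Y26.3858 F2942
G1 X65.5088 Y21.8646 F2942
G1 X63.4532 Y17.5263 F2942
G1 X58.9320 Y15.9122 F2942
G1 X54.5937 Y17.9678 F2942
G1 X52.9796 Y22.4890 F2942
G1 X55.0352 Y26.8273 F2942
G1 X59.5564 Y28.4414 F2942
M5
G0 X37.6397 Y77.1235
M3 S444
G1 X40.6208 Y74.6393 F2326
G1 X40.9722 Y70.7748 F2326
G1 X38.4880 Y67.7937 F2326
G1 X34.6235 Y67.4423 F2326
G1 X31.6424 Y69.9265 F2326
G1 X31.2910 Y73.7910 F2326
G1 X33.7752 Y76.7721 F2326
G1 X37.6397 Y77.1235 F2326
M5
G0 X147.5886 Y57.0094
M3 S143
G1 X8.1666 Y77.4162 F2942
M5
G0 X0.0000 Y0.0000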